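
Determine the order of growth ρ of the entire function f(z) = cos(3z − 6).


cos(w) is a linear combination of e^{iw} and e^{−iw} (or e^w, e^{−w} in the hyperbolic case), so |cos(w)| ≤ e^{|w|}. With w = 3z − 6, |w| ≤ 3|z| + 6 = 3r + 6 on |z| = r, giving M(r) ≤ e^{3r + 6}, so ρ ≤ 1. On a suitable ray (z = it for sin/cos; z = t for sinh/cosh, t real → ∞), |cos(3z − 6)| grows like e^{3|t|}/2, so ρ ≥ 1. Hence ρ = 1.
Therefore ρ = 1.

Order ρ = 1.


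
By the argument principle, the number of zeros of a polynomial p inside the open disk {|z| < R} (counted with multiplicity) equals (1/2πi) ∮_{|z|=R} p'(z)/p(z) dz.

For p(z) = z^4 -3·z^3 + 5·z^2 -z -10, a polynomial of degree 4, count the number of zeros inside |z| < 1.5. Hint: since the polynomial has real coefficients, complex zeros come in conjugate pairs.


The zeros of p are: -1, (1 + 2i), (1 - 2i), 2.
Their magnitudes are: 1, 2.236, 2.236, 2.
Zeros with |z| < R = 1.5: -1.
Count = 1.
By the argument principle, (1/2πi) ∮_{|z|=R} p'(z)/p(z) dz equals exactly this count.

Number of zeros inside |z| < 1.5: 1.


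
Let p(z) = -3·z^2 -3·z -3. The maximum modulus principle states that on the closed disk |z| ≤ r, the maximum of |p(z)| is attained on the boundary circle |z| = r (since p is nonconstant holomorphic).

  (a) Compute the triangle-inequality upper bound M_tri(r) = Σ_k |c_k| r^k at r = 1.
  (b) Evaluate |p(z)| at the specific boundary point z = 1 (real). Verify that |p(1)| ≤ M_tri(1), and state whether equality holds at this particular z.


Coefficients: c_0 = -3, c_1 = -3, c_2 = -3. Radius r = 1.
Part (a). Triangle bound: M_tri(r) = Σ_k |c_k| r^k
  = |-3|·1^0 + |-3|·1^1 + |-3|·1^2
  = 3 + 3 + 3 = 9.
This bounds M(r) := max_{|z|=r} |p(z)| from above; equality holds iff all terms c_k z^k can be made to align in phase at a single z on |z|=r.
Part (b). At z = 1 (real, on the circle |z| = r):
  p(1) = (-3)·1^0 + (-3)·1^1 + (-3)·1^2 = -9.
  |p(1)| = 9.
Since all nonzero coefficients share the same sign, |p(1)| = 9 = M_tri(1); the triangle bound is attained at z = 1, so in fact M(r) = 9.

M_tri(1) = 9; |p(1)| = 9; equality at z=1: yes.


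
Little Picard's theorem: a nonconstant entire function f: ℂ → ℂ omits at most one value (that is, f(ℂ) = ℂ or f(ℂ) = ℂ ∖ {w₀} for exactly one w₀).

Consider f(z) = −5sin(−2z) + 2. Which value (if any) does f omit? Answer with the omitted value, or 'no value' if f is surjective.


Little Picard bounds the complement of f(ℂ) to at most one point.
sin is entire and surjective onto ℂ: for every w ∈ ℂ, sin(ζ) = w has a solution ζ ∈ ℂ (e.g., via the complex inverse arcsin). With ζ = −2z this gives z = ζ/(-2). Then -5·sin(−2z) takes every value in -5·ℂ = ℂ, and adding 2 is a bijection of ℂ. So f is surjective and omits no value. (Note: only on the real line is sin bounded by [−1, 1].)

Omitted value: no value.


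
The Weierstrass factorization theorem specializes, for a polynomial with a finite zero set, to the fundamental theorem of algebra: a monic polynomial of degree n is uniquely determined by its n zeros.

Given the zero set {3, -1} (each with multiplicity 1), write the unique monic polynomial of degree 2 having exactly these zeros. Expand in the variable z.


The polynomial is p(z) = ∏_{α ∈ S} (z − α), where S = {3, -1}.
Expanding the product yields: p(z) = z^2 -2·z -3.
The resulting polynomial has degree 2 and real coefficients as required.

p(z) = z^2 -2·z -3.


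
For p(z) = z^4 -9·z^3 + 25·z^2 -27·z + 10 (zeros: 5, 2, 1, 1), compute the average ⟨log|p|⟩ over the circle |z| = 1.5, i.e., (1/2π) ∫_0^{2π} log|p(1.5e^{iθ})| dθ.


Zeros: 1, 1, 2, 5; r = 1.5.
Inside |z| < r: 1, 1. Outside (|z| ≥ r): 2, 5.
p(0) = 10, so log|p(0)| = log(10) = 2.3026.
Apply Jensen: I(r) = log|p(0)| + Σ_k log(r/|z_k|), summed over zeros inside |z| < r.
  log(r/|z_k|) for z_k = 1: log(1.5/1) = 0.4055
  log(r/|z_k|) for z_k = 1: log(1.5/1) = 0.4055
  Outside zeros (2, 5) contribute nothing to the Jensen sum.
Sum over inside zeros: 0.8109.
I(r) = log|p(0)| + (inside sum) = 2.3026 + 0.8109 = 3.1135.
Note: since some zeros are outside |z| ≤ r, the simplified n·log(r) form does NOT apply — only the inside zeros contribute.

I(r) ≈ 3.1135.


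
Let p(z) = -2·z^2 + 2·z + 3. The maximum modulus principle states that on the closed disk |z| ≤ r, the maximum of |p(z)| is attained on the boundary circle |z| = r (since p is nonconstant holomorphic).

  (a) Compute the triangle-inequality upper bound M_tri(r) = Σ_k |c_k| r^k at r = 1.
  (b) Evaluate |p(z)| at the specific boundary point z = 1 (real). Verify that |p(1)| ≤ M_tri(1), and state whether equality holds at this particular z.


Coefficients: c_0 = 3, c_1 = 2, c_2 = -2. Radius r = 1.
Part (a). Triangle bound: M_tri(r) = Σ_k |c_k| r^k
  = |3|·1^0 + |2|·1^1 + |-2|·1^2
  = 3 + 2 + 2 = 7.
This bounds M(r) := max_{|z|=r} |p(z)| from above; equality holds iff all terms c_k z^k can be made to align in phase at a single z on |z|=r.
Part (b). At z = 1 (real, on the circle |z| = r):
  p(1) = (3)·1^0 + (2)·1^1 + (-2)·1^2 = 3.
  |p(1)| = 3.
Check: |p(1)| = 3 ≤ 7 = M_tri(1). ✓ Equality does not hold at z = 1 (the coefficients have mixed signs, so the terms do not all align in phase there).

M_tri(1) = 7; |p(1)| = 3; equality at z=1: no.


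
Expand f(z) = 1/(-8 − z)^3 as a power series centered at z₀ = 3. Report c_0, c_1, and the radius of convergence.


Let w = z − z₀, so z = z₀ + w.
Then -8 − z = -8 − (z₀ + w) = (-8 − z₀) − w = -11 − w.
f(z) = 1/(-11 − w)^3 = (1/(-11)^3) · (1 − w/(-11))^{−3}.
By the binomial series (1−u)^{−3} = Σ_{n≥0} C(n+2, 2) u^n for |u|<1, with u = w/(-11):
  c_n = C(n+2, 2) / (-11)^(n+3).
  c_0 = 1/(-11)^3 = -1/1331.
  c_1 = 3/(-11)^4 = 3/14641.
The series is valid for |w/d| < 1, i.e. |z − z₀| < |d|.
Radius of convergence: R = |-8 − z₀| = |-11| = 11 (distance from z₀ to the singularity z = -8).

c_0 = -1/1331, c_1 = 3/14641; R = 11.


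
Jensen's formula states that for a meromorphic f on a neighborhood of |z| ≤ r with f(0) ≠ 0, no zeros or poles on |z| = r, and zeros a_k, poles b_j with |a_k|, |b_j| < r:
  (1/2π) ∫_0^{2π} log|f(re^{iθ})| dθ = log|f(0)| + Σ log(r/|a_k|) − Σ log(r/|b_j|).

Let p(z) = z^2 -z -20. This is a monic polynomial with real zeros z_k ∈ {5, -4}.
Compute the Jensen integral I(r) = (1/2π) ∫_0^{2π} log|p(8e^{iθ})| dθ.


Zeros: -4, 5; r = 8.
Inside |z| < r: -4, 5. Outside (|z| ≥ r): ∅.
p(0) = -20, so log|p(0)| = log(20) = 2.9957.
Apply Jensen: I(r) = log|p(0)| + Σ_k log(r/|z_k|), summed over zeros inside |z| < r.
  log(r/|z_k|) for z_k = 5: log(8/5) = 0.4700
  log(r/|z_k|) for z_k = -4: log(8/4) = 0.6931
Sum over inside zeros: 1.1632.
I(r) = log|p(0)| + (inside sum) = 2.9957 + 1.1632 = 4.1589.
Closed form (all zeros inside, monic): I(r) = n·log(r) = 2·log(8) = 4.1589. ✓

I(r) ≈ 4.1589.


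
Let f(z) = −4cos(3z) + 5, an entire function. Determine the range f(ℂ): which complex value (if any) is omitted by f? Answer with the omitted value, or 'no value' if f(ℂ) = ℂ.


Little Picard bounds the complement of f(ℂ) to at most one point.
cos is entire and surjective onto ℂ: for every w ∈ ℂ, cos(ζ) = w has a solution ζ ∈ ℂ (e.g., via the complex inverse arccos). With ζ = 3z this gives z = ζ/(3). Then -4·cos(3z) takes every value in -4·ℂ = ℂ, and adding 5 is a bijection of ℂ. So f is surjective and omits no value. (Note: only on the real line is cos bounded by [−1, 1].)

Omitted value: no value.


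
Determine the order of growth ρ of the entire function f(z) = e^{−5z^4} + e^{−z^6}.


Each summand is entire of order 4 and 6 respectively (as in the single-exponential case). The order of a sum is at most the max of the orders, so ρ ≤ 6. For the lower bound: on |z|=r choose arg z so that -1z^6 is real positive; then |e^{-1z^6}| = e^{1r^6} while |e^{-5z^4}| ≤ e^{5r^4} = o(e^{1r^6}). So |f| ≥ e^{1r^6}(1 − o(1)) and ρ ≥ 6. Hence ρ = max(4, 6) = 6.
Therefore ρ = 6.

Order ρ = 6.


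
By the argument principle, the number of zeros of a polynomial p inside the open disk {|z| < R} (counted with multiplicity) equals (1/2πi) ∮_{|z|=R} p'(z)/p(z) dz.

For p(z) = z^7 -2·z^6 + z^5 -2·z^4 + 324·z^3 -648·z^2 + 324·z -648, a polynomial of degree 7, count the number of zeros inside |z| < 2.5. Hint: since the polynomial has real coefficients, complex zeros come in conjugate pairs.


The zeros of p are: (-3 + 3i), (-3 - 3i), (0 + 1i), (0 - 1i), (3 + 3i), (3 - 3i), 2.
Their magnitudes are: 4.243, 4.243, 1, 1, 4.243, 4.243, 2.
Zeros with |z| < R = 2.5: (0 + 1i), (0 - 1i), 2.
Count = 3.
By the argument principle, (1/2πi) ∮_{|z|=R} p'(z)/p(z) dz equals exactly this count.

Number of zeros inside |z| < 2.5: 3.


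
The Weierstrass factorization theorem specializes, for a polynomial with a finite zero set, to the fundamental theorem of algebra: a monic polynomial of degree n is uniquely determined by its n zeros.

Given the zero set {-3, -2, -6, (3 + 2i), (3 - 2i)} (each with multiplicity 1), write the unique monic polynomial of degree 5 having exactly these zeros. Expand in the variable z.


The polynomial is p(z) = ∏_{α ∈ S} (z − α), where S = {-3, -2, -6, (3 + 2i), (3 - 2i)}.
Expanding the product yields: p(z) = z^5 + 5·z^4 -17·z^3 -37·z^2 + 252·z + 468.
Note conjugate pairs combine to real quadratics: (z − (3+2i))(z − (3−2i)) = z² − 6z + 13.
The resulting polynomial has degree 5 and real coefficients as required.

p(z) = z^5 + 5·z^4 -17·z^3 -37·z^2 + 252·z + 468.


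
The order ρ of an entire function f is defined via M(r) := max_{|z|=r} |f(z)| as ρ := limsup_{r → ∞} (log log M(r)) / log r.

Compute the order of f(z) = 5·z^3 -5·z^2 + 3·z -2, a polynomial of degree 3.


|f(z)| ≤ Σ|c_k|·r^k = O(r^3) as r → ∞. Polynomial growth is O(e^{r^ε}) for every ε > 0 (since r^3/e^{r^ε} → 0), so ρ ≤ ε for all ε > 0, i.e. ρ = 0. Every nonconstant polynomial has order 0.
Therefore ρ = 0.

Order ρ = 0.


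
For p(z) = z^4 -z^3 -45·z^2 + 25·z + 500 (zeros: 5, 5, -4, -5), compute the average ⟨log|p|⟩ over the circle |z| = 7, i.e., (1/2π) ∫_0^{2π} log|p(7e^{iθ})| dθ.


Zeros: -5, -4, 5, 5; r = 7.
Inside |z| < r: -5, -4, 5, 5. Outside (|z| ≥ r): ∅.
p(0) = 500, so log|p(0)| = log(500) = 6.2146.
Apply Jensen: I(r) = log|p(0)| + Σ_k log(r/|z_k|), summed over zeros inside |z| < r.
  log(r/|z_k|) for z_k = 5: log(7/5) = 0.3365
  log(r/|z_k|) for z_k = 5: log(7/5) = 0.3365
  log(r/|z_k|) for z_k = -4: log(7/4) = 0.5596
  log(r/|z_k|) for z_k = -5: log(7/5) = 0.3365
Sum over inside zeros: 1.5690.
I(r) = log|p(0)| + (inside sum) = 6.2146 + 1.5690 = 7.7836.
Closed form (all zeros inside, monic): I(r) = n·log(r) = 4·log(7) = 7.7836. ✓

I(r) ≈ 7.7836.


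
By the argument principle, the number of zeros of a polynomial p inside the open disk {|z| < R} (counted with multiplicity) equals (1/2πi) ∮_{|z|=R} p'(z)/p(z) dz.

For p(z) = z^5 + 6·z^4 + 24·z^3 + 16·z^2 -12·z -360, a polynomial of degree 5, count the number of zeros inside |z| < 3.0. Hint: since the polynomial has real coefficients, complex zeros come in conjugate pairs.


The zeros of p are: 2, (-3 + 3i), (-3 - 3i), (-1 + 3i), (-1 - 3i).
Their magnitudes are: 2, 4.243, 4.243, 3.162, 3.162.
Zeros with |z| < R = 3.0: 2.
Count = 1.
By the argument principle, (1/2πi) ∮_{|z|=R} p'(z)/p(z) dz equals exactly this count.

Number of zeros inside |z| < 3.0: 1.


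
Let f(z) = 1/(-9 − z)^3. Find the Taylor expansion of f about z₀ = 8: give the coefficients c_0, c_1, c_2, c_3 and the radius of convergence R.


Let w = z − z₀, so z = z₀ + w.
Then -9 − z = -9 − (z₀ + w) = (-9 − z₀) − w = -17 − w.
f(z) = 1/(-17 − w)^3 = (1/(-17)^3) · (1 − w/(-17))^{−3}.
By the binomial series (1−u)^{−3} = Σ_{n≥0} C(n+2, 2) u^n for |u|<1, with u = w/(-17):
  c_n = C(n+2, 2) / (-17)^(n+3).
  c_0 = 1/(-17)^3 = -1/4913.
  c_1 = 3/(-17)^4 = 3/83521.
  c_2 = 6/(-17)^5 = -6/1419857.
  c_3 = 10/(-17)^6 = 10/24137569.
The series is valid for |w/d| < 1, i.e. |z − z₀| < |d|.
Radius of convergence: R = |-9 − z₀| = |-17| = 17 (distance from z₀ to the singularity z = -9).

c_0 = -1/4913, c_1 = 3/83521, c_2 = -6/1419857, c_3 = 10/24137569; R = 17.


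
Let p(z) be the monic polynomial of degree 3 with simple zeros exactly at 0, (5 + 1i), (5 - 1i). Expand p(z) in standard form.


The polynomial is p(z) = ∏_{α ∈ S} (z − α), where S = {0, (5 + 1i), (5 - 1i)}.
Expanding the product yields: p(z) = z^3 -10·z^2 + 26·z.
Note conjugate pairs combine to real quadratics: (z − (5+1i))(z − (5−1i)) = z² − 10z + 26.
The resulting polynomial has degree 3 and real coefficients as required.

p(z) = z^3 -10·z^2 + 26·z.


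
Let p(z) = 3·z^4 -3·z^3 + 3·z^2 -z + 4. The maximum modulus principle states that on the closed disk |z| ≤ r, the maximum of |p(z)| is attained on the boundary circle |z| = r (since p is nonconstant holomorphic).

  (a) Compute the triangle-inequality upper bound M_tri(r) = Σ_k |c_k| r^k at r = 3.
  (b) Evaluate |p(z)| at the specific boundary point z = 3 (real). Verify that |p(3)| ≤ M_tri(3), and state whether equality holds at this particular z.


Coefficients: c_0 = 4, c_1 = -1, c_2 = 3, c_3 = -3, c_4 = 3. Radius r = 3.
Part (a). Triangle bound: M_tri(r) = Σ_k |c_k| r^k
  = |4|·3^0 + |-1|·3^1 + |3|·3^2 + |-3|·3^3 + |3|·3^4
  = 4 + 3 + 27 + 81 + 243 = 358.
This bounds M(r) := max_{|z|=r} |p(z)| from above; equality holds iff all terms c_k z^k can be made to align in phase at a single z on |z|=r.
Part (b). At z = 3 (real, on the circle |z| = r):
  p(3) = (4)·3^0 + (-1)·3^1 + (3)·3^2 + (-3)·3^3 + (3)·3^4 = 190.
  |p(3)| = 190.
Check: |p(3)| = 190 ≤ 358 = M_tri(3). ✓ Equality does not hold at z = 3 (the coefficients have mixed signs, so the terms do not all align in phase there).

M_tri(3) = 358; |p(3)| = 190; equality at z=3: no.


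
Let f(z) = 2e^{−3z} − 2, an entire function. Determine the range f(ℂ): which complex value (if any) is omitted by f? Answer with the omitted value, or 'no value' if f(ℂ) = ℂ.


Little Picard bounds the complement of f(ℂ) to at most one point.
e^{−3z} is never zero on ℂ, so 2·e^{−3z} takes every value in ℂ ∖ {0}. Adding -2 shifts the range to ℂ ∖ {-2}. Thus f omits exactly the value -2.

Omitted value: -2.


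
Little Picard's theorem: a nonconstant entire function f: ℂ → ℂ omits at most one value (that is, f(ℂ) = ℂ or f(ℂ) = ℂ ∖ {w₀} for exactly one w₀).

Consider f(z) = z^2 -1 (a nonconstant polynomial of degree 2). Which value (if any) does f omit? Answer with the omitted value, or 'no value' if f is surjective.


Little Picard bounds the complement of f(ℂ) to at most one point.
For every w ∈ ℂ, the equation p(z) − w = 0 is a nonconstant polynomial in z and hence has at least one root by the fundamental theorem of algebra. So p is surjective onto ℂ, omitting no value.

Omitted value: no value.


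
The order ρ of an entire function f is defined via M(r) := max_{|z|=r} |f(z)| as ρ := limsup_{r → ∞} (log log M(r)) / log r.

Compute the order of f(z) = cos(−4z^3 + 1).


Write cos(w) = (e^{iw} ± e^{−iw})/(2 or 2i), so |cos(w)| ≤ e^{|w|}. With w = −4z^3 + 1, |w| ≤ 4r^3 + 1 on |z|=r, giving M(r) ≤ e^{4r^3 + 1} and ρ ≤ 3. For the lower bound, choose z on |z|=r with -4z^3 purely imaginary of modulus 4r^3; then |cos(−4z^3 + 1)| grows like e^{4r^3}/2, so ρ ≥ 3. Hence ρ = 3.
Therefore ρ = 3.

Order ρ = 3.


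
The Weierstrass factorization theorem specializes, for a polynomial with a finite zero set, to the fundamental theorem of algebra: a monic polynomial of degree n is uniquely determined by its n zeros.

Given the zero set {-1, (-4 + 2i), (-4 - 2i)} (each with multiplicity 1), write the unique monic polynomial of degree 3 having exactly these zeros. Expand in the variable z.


The polynomial is p(z) = ∏_{α ∈ S} (z − α), where S = {-1, (-4 + 2i), (-4 - 2i)}.
Expanding the product yields: p(z) = z^3 + 9·z^2 + 28·z + 20.
Note conjugate pairs combine to real quadratics: (z − (-4+2i))(z − (-4−2i)) = z² + 8z + 20.
The resulting polynomial has degree 3 and real coefficients as required.

p(z) = z^3 + 9·z^2 + 28·z + 20.


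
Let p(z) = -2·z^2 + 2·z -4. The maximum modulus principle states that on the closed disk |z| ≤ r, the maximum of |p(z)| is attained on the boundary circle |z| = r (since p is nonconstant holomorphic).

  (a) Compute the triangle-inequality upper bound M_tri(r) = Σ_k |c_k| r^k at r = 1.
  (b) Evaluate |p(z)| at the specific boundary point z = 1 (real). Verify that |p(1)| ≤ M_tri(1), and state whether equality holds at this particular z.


Coefficients: c_0 = -4, c_1 = 2, c_2 = -2. Radius r = 1.
Part (a). Triangle bound: M_tri(r) = Σ_k |c_k| r^k
  = |-4|·1^0 + |2|·1^1 + |-2|·1^2
  = 4 + 2 + 2 = 8.
This bounds M(r) := max_{|z|=r} |p(z)| from above; equality holds iff all terms c_k z^k can be made to align in phase at a single z on |z|=r.
Part (b). At z = 1 (real, on the circle |z| = r):
  p(1) = (-4)·1^0 + (2)·1^1 + (-2)·1^2 = -4.
  |p(1)| = 4.
Check: |p(1)| = 4 ≤ 8 = M_tri(1). ✓ Equality does not hold at z = 1 (the coefficients have mixed signs, so the terms do not all align in phase there).

M_tri(1) = 8; |p(1)| = 4; equality at z=1: no.


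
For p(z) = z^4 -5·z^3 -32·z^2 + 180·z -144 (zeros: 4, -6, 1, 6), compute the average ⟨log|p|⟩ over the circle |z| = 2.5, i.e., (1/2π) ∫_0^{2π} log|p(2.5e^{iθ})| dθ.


Zeros: -6, 1, 4, 6; r = 2.5.
Inside |z| < r: 1. Outside (|z| ≥ r): -6, 4, 6.
p(0) = -144, so log|p(0)| = log(144) = 4.9698.
Apply Jensen: I(r) = log|p(0)| + Σ_k log(r/|z_k|), summed over zeros inside |z| < r.
  log(r/|z_k|) for z_k = 1: log(2.5/1) = 0.9163
  Outside zeros (-6, 4, 6) contribute nothing to the Jensen sum.
Sum over inside zeros: 0.9163.
I(r) = log|p(0)| + (inside sum) = 4.9698 + 0.9163 = 5.8861.
Note: since some zeros are outside |z| ≤ r, the simplified n·log(r) form does NOT apply — only the inside zeros contribute.

I(r) ≈ 5.8861.


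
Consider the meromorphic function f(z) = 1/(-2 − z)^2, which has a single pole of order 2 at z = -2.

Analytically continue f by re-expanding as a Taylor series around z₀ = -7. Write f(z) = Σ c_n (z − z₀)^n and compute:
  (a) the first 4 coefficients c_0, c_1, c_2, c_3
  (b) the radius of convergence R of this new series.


Let w = z − z₀, so z = z₀ + w.
Then -2 − z = -2 − (z₀ + w) = (-2 − z₀) − w = 5 − w.
f(z) = 1/(5 − w)^2 = (1/(5)^2) · (1 − w/(5))^{−2}.
By the binomial series (1−u)^{−2} = Σ_{n≥0} C(n+1, 1) u^n for |u|<1, with u = w/(5):
  c_n = C(n+1, 1) / (5)^(n+2).
  c_0 = 1/(5)^2 = 1/25.
  c_1 = 2/(5)^3 = 2/125.
  c_2 = 3/(5)^4 = 3/625.
  c_3 = 4/(5)^5 = 4/3125.
The series is valid for |w/d| < 1, i.e. |z − z₀| < |d|.
Radius of convergence: R = |-2 − z₀| = |5| = 5 (distance from z₀ to the singularity z = -2).

c_0 = 1/25, c_1 = 2/125, c_2 = 3/625, c_3 = 4/3125; R = 5.


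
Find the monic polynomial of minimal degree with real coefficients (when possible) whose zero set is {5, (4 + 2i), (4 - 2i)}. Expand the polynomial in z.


The polynomial is p(z) = ∏_{α ∈ S} (z − α), where S = {5, (4 + 2i), (4 - 2i)}.
Expanding the product yields: p(z) = z^3 -13·z^2 + 60·z -100.
Note conjugate pairs combine to real quadratics: (z − (4+2i))(z − (4−2i)) = z² − 8z + 20.
The resulting polynomial has degree 3 and real coefficients as required.

p(z) = z^3 -13·z^2 + 60·z -100.


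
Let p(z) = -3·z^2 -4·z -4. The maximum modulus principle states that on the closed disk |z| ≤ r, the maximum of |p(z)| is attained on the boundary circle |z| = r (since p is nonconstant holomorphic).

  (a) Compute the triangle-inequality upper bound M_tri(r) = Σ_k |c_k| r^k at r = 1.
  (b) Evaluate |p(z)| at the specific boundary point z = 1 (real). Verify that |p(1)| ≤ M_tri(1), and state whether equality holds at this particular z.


Coefficients: c_0 = -4, c_1 = -4, c_2 = -3. Radius r = 1.
Part (a). Triangle bound: M_tri(r) = Σ_k |c_k| r^k
  = |-4|·1^0 + |-4|·1^1 + |-3|·1^2
  = 4 + 4 + 3 = 11.
This bounds M(r) := max_{|z|=r} |p(z)| from above; equality holds iff all terms c_k z^k can be made to align in phase at a single z on |z|=r.
Part (b). At z = 1 (real, on the circle |z| = r):
  p(1) = (-4)·1^0 + (-4)·1^1 + (-3)·1^2 = -11.
  |p(1)| = 11.
Since all nonzero coefficients share the same sign, |p(1)| = 11 = M_tri(1); the triangle bound is attained at z = 1, so in fact M(r) = 11.

M_tri(1) = 11; |p(1)| = 11; equality at z=1: yes.


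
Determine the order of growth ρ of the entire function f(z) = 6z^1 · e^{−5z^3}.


M(r) = max_{|z|=r} |6|·|z|^1·|e^{−5z^3}| = 6·r^1 · e^{5r^3} (the factors attain their maxima compatibly on |z|=r). Then log M(r) = log 6 + 1·log r + 5r^3, dominated by the last term, so log log M(r) ~ 3·log r. The polynomial factor 6z^1 contributes only a log r term and does not affect the order. ρ = 3.
Therefore ρ = 3.

Order ρ = 3.


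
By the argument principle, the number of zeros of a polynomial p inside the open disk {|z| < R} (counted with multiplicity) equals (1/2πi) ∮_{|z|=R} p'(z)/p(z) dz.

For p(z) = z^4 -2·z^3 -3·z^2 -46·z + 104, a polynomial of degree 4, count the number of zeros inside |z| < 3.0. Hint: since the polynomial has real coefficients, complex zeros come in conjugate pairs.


The zeros of p are: (-2 + 3i), (-2 - 3i), 2, 4.
Their magnitudes are: 3.606, 3.606, 2, 4.
Zeros with |z| < R = 3.0: 2.
Count = 1.
By the argument principle, (1/2πi) ∮_{|z|=R} p'(z)/p(z) dz equals exactly this count.

Number of zeros inside |z| < 3.0: 1.


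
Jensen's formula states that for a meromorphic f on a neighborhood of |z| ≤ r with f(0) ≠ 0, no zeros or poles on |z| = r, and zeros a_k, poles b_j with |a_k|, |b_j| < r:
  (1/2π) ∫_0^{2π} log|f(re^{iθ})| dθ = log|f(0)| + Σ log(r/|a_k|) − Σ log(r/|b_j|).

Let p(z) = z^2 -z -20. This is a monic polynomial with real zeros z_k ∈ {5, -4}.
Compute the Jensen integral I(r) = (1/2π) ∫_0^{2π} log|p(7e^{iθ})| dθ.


Zeros: -4, 5; r = 7.
Inside |z| < r: -4, 5. Outside (|z| ≥ r): ∅.
p(0) = -20, so log|p(0)| = log(20) = 2.9957.
Apply Jensen: I(r) = log|p(0)| + Σ_k log(r/|z_k|), summed over zeros inside |z| < r.
  log(r/|z_k|) for z_k = 5: log(7/5) = 0.3365
  log(r/|z_k|) for z_k = -4: log(7/4) = 0.5596
Sum over inside zeros: 0.8961.
I(r) = log|p(0)| + (inside sum) = 2.9957 + 0.8961 = 3.8918.
Closed form (all zeros inside, monic): I(r) = n·log(r) = 2·log(7) = 3.8918. ✓

I(r) ≈ 3.8918.


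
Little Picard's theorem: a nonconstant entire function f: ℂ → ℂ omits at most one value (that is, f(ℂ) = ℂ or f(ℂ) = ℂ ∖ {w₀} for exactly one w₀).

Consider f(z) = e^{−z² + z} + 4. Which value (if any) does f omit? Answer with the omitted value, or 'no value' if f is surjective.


Little Picard bounds the complement of f(ℂ) to at most one point.
The exponent g(z) = −z² + z is a nonconstant polynomial, hence surjective onto ℂ. So e^{g(z)} takes every value in {e^w : w ∈ ℂ} = ℂ ∖ {0}. Adding 4 shifts the range to ℂ ∖ {4}. f omits exactly 4.

Omitted value: 4.


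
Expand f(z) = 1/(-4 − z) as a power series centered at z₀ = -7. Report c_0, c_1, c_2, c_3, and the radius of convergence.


Let w = z − z₀, so z = z₀ + w.
Then -4 − z = -4 − (z₀ + w) = (-4 − z₀) − w = 3 − w.
f(z) = 1/(3 − w) = (1/(3)) · 1/(1 − w/(3)) = Σ_{n≥0} w^n / (3)^(n+1).
So c_n = 1/(3)^(n+1):
  c_0 = 1/(3)^1 = 1/3.
  c_1 = 1/(3)^2 = 1/9.
  c_2 = 1/(3)^3 = 1/27.
  c_3 = 1/(3)^4 = 1/81.
The series is valid for |w/d| < 1, i.e. |z − z₀| < |d|.
Radius of convergence: R = |-4 − z₀| = |3| = 3 (distance from z₀ to the singularity z = -4).

c_0 = 1/3, c_1 = 1/9, c_2 = 1/27, c_3 = 1/81; R = 3.


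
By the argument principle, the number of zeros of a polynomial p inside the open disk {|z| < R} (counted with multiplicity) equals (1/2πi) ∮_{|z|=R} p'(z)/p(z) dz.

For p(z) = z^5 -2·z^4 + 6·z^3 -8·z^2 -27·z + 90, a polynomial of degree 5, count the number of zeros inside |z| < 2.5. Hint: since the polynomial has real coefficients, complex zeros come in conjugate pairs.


The zeros of p are: -2, (2 + 1i), (2 - 1i), (0 + 3i), (0 - 3i).
Their magnitudes are: 2, 2.236, 2.236, 3, 3.
Zeros with |z| < R = 2.5: -2, (2 + 1i), (2 - 1i).
Count = 3.
By the argument principle, (1/2πi) ∮_{|z|=R} p'(z)/p(z) dz equals exactly this count.

Number of zeros inside |z| < 2.5: 3.


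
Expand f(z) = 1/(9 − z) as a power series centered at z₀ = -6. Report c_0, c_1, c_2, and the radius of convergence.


Let w = z − z₀, so z = z₀ + w.
Then 9 − z = 9 − (z₀ + w) = (9 − z₀) − w = 15 − w.
f(z) = 1/(15 − w) = (1/(15)) · 1/(1 − w/(15)) = Σ_{n≥0} w^n / (15)^(n+1).
So c_n = 1/(15)^(n+1):
  c_0 = 1/(15)^1 = 1/15.
  c_1 = 1/(15)^2 = 1/225.
  c_2 = 1/(15)^3 = 1/3375.
The series is valid for |w/d| < 1, i.e. |z − z₀| < |d|.
Radius of convergence: R = |9 − z₀| = |15| = 15 (distance from z₀ to the singularity z = 9).

c_0 = 1/15, c_1 = 1/225, c_2 = 1/3375; R = 15.


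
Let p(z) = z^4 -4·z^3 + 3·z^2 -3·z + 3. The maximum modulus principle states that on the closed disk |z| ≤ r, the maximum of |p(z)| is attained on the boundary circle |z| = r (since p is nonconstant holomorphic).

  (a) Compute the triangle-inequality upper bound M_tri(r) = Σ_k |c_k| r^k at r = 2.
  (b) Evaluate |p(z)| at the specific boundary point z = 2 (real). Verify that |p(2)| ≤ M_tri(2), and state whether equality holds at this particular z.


Coefficients: c_0 = 3, c_1 = -3, c_2 = 3, c_3 = -4, c_4 = 1. Radius r = 2.
Part (a). Triangle bound: M_tri(r) = Σ_k |c_k| r^k
  = |3|·2^0 + |-3|·2^1 + |3|·2^2 + |-4|·2^3 + |1|·2^4
  = 3 + 6 + 12 + 32 + 16 = 69.
This bounds M(r) := max_{|z|=r} |p(z)| from above; equality holds iff all terms c_k z^k can be made to align in phase at a single z on |z|=r.
Part (b). At z = 2 (real, on the circle |z| = r):
  p(2) = (3)·2^0 + (-3)·2^1 + (3)·2^2 + (-4)·2^3 + (1)·2^4 = -7.
  |p(2)| = 7.
Check: |p(2)| = 7 ≤ 69 = M_tri(2). ✓ Equality does not hold at z = 2 (the coefficients have mixed signs, so the terms do not all align in phase there).

M_tri(2) = 69; |p(2)| = 7; equality at z=2: no.


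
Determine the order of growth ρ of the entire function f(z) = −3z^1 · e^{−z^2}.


M(r) = max_{|z|=r} |-3|·|z|^1·|e^{−z^2}| = 3·r^1 · e^{1r^2} (the factors attain their maxima compatibly on |z|=r). Then log M(r) = log 3 + 1·log r + 1r^2, dominated by the last term, so log log M(r) ~ 2·log r. The polynomial factor -3z^1 contributes only a log r term and does not affect the order. ρ = 2.
Therefore ρ = 2.

Order ρ = 2.


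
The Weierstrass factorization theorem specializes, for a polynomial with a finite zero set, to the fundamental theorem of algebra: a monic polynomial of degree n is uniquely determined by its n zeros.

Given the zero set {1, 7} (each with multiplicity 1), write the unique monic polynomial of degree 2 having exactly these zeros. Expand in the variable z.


The polynomial is p(z) = ∏_{α ∈ S} (z − α), where S = {1, 7}.
Expanding the product yields: p(z) = z^2 -8·z + 7.
The resulting polynomial has degree 2 and real coefficients as required.

p(z) = z^2 -8·z + 7.


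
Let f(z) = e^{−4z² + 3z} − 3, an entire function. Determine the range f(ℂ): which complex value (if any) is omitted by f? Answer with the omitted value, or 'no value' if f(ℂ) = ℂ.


Little Picard bounds the complement of f(ℂ) to at most one point.
The exponent g(z) = −4z² + 3z is a nonconstant polynomial, hence surjective onto ℂ. So e^{g(z)} takes every value in {e^w : w ∈ ℂ} = ℂ ∖ {0}. Adding -3 shifts the range to ℂ ∖ {-3}. f omits exactly -3.

Omitted value: -3.


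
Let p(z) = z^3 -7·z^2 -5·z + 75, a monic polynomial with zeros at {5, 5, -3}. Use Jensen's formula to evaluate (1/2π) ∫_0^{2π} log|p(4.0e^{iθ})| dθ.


Zeros: -3, 5, 5; r = 4.0.
Inside |z| < r: -3. Outside (|z| ≥ r): 5, 5.
p(0) = 75, so log|p(0)| = log(75) = 4.3175.
Apply Jensen: I(r) = log|p(0)| + Σ_k log(r/|z_k|), summed over zeros inside |z| < r.
  log(r/|z_k|) for z_k = -3: log(4.0/3) = 0.2877
  Outside zeros (5, 5) contribute nothing to the Jensen sum.
Sum over inside zeros: 0.2877.
I(r) = log|p(0)| + (inside sum) = 4.3175 + 0.2877 = 4.6052.
Note: since some zeros are outside |z| ≤ r, the simplified n·log(r) form does NOT apply — only the inside zeros contribute.

I(r) ≈ 4.6052.


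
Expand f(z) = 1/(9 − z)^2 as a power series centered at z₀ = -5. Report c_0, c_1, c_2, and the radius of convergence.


Let w = z − z₀, so z = z₀ + w.
Then 9 − z = 9 − (z₀ + w) = (9 − z₀) − w = 14 − w.
f(z) = 1/(14 − w)^2 = (1/(14)^2) · (1 − w/(14))^{−2}.
By the binomial series (1−u)^{−2} = Σ_{n≥0} C(n+1, 1) u^n for |u|<1, with u = w/(14):
  c_n = C(n+1, 1) / (14)^(n+2).
  c_0 = 1/(14)^2 = 1/196.
  c_1 = 2/(14)^3 = 1/1372.
  c_2 = 3/(14)^4 = 3/38416.
The series is valid for |w/d| < 1, i.e. |z − z₀| < |d|.
Radius of convergence: R = |9 − z₀| = |14| = 14 (distance from z₀ to the singularity z = 9).

c_0 = 1/196, c_1 = 1/1372, c_2 = 3/38416; R = 14.


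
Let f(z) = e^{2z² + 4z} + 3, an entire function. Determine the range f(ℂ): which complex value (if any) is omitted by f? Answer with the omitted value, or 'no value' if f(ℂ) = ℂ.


Little Picard bounds the complement of f(ℂ) to at most one point.
The exponent g(z) = 2z² + 4z is a nonconstant polynomial, hence surjective onto ℂ. So e^{g(z)} takes every value in {e^w : w ∈ ℂ} = ℂ ∖ {0}. Adding 3 shifts the range to ℂ ∖ {3}. f omits exactly 3.

Omitted value: 3.


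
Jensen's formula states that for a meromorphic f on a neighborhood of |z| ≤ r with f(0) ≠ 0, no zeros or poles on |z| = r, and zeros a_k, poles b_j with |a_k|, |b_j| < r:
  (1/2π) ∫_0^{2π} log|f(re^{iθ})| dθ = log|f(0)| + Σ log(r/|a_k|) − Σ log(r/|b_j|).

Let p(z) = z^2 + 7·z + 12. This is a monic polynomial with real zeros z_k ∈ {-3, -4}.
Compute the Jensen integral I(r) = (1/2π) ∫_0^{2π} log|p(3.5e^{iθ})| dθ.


Zeros: -4, -3; r = 3.5.
Inside |z| < r: -3. Outside (|z| ≥ r): -4.
p(0) = 12, so log|p(0)| = log(12) = 2.4849.
Apply Jensen: I(r) = log|p(0)| + Σ_k log(r/|z_k|), summed over zeros inside |z| < r.
  log(r/|z_k|) for z_k = -3: log(3.5/3) = 0.1542
  Outside zeros (-4) contribute nothing to the Jensen sum.
Sum over inside zeros: 0.1542.
I(r) = log|p(0)| + (inside sum) = 2.4849 + 0.1542 = 2.6391.
Note: since some zeros are outside |z| ≤ r, the simplified n·log(r) form does NOT apply — only the inside zeros contribute.

I(r) ≈ 2.6391.


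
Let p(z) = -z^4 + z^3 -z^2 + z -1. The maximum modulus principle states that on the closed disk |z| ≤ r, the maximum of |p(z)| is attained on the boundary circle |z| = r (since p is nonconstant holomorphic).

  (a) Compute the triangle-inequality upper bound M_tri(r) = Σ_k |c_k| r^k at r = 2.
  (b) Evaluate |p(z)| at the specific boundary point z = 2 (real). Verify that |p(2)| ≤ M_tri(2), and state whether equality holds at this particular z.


Coefficients: c_0 = -1, c_1 = 1, c_2 = -1, c_3 = 1, c_4 = -1. Radius r = 2.
Part (a). Triangle bound: M_tri(r) = Σ_k |c_k| r^k
  = |-1|·2^0 + |1|·2^1 + |-1|·2^2 + |1|·2^3 + |-1|·2^4
  = 1 + 2 + 4 + 8 + 16 = 31.
This bounds M(r) := max_{|z|=r} |p(z)| from above; equality holds iff all terms c_k z^k can be made to align in phase at a single z on |z|=r.
Part (b). At z = 2 (real, on the circle |z| = r):
  p(2) = (-1)·2^0 + (1)·2^1 + (-1)·2^2 + (1)·2^3 + (-1)·2^4 = -11.
  |p(2)| = 11.
Check: |p(2)| = 11 ≤ 31 = M_tri(2). ✓ Equality does not hold at z = 2 (the coefficients have mixed signs, so the terms do not all align in phase there).

M_tri(2) = 31; |p(2)| = 11; equality at z=2: no.


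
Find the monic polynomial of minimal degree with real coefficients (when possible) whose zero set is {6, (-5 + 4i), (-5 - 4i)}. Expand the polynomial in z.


The polynomial is p(z) = ∏_{α ∈ S} (z − α), where S = {6, (-5 + 4i), (-5 - 4i)}.
Expanding the product yields: p(z) = z^3 + 4·z^2 -19·z -246.
Note conjugate pairs combine to real quadratics: (z − (-5+4i))(z − (-5−4i)) = z² + 10z + 41.
The resulting polynomial has degree 3 and real coefficients as required.

p(z) = z^3 + 4·z^2 -19·z -246.


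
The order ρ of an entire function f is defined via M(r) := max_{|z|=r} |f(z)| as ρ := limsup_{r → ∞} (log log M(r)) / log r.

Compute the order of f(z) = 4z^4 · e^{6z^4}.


M(r) = max_{|z|=r} |4|·|z|^4·|e^{6z^4}| = 4·r^4 · e^{6r^4} (the factors attain their maxima compatibly on |z|=r). Then log M(r) = log 4 + 4·log r + 6r^4, dominated by the last term, so log log M(r) ~ 4·log r. The polynomial factor 4z^4 contributes only a log r term and does not affect the order. ρ = 4.
Therefore ρ = 4.

Order ρ = 4.


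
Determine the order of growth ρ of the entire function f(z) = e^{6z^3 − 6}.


|e^{6z^3 − 6}| = e^{Re(6·z^3) + -6} ≤ e^{6|z|^3 + -6} = e^{6r^3 + -6} on |z| = r, so ρ ≤ 3. Choosing z on |z|=r so that 6·z^3 is real positive (always possible by picking arg z appropriately) gives |f(z)| = e^{6r^3 + -6}, matching the bound. The additive constant -6 does not affect log log M(r) ~ 3·log r. Hence ρ = 3.
Therefore ρ = 3.

Order ρ = 3.


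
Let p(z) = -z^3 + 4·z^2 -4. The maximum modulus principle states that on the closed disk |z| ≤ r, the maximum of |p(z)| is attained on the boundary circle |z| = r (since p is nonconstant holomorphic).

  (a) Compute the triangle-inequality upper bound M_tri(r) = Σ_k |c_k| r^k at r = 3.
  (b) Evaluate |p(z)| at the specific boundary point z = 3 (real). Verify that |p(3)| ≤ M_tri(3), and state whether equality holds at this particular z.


Coefficients: c_0 = -4, c_1 = 0, c_2 = 4, c_3 = -1. Radius r = 3.
Part (a). Triangle bound: M_tri(r) = Σ_k |c_k| r^k
  = |-4|·3^0 + |0|·3^1 + |4|·3^2 + |-1|·3^3
  = 4 + 0 + 36 + 27 = 67.
This bounds M(r) := max_{|z|=r} |p(z)| from above; equality holds iff all terms c_k z^k can be made to align in phase at a single z on |z|=r.
Part (b). At z = 3 (real, on the circle |z| = r):
  p(3) = (-4)·3^0 + (0)·3^1 + (4)·3^2 + (-1)·3^3 = 5.
  |p(3)| = 5.
Check: |p(3)| = 5 ≤ 67 = M_tri(3). ✓ Equality does not hold at z = 3 (the coefficients have mixed signs, so the terms do not all align in phase there).

M_tri(3) = 67; |p(3)| = 5; equality at z=3: no.


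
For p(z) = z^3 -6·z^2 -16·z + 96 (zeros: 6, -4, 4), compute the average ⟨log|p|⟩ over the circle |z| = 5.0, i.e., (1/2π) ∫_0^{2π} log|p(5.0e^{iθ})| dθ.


Zeros: -4, 4, 6; r = 5.0.
Inside |z| < r: -4, 4. Outside (|z| ≥ r): 6.
p(0) = 96, so log|p(0)| = log(96) = 4.5643.
Apply Jensen: I(r) = log|p(0)| + Σ_k log(r/|z_k|), summed over zeros inside |z| < r.
  log(r/|z_k|) for z_k = -4: log(5.0/4) = 0.2231
  log(r/|z_k|) for z_k = 4: log(5.0/4) = 0.2231
  Outside zeros (6) contribute nothing to the Jensen sum.
Sum over inside zeros: 0.4463.
I(r) = log|p(0)| + (inside sum) = 4.5643 + 0.4463 = 5.0106.
Note: since some zeros are outside |z| ≤ r, the simplified n·log(r) form does NOT apply — only the inside zeros contribute.

I(r) ≈ 5.0106.


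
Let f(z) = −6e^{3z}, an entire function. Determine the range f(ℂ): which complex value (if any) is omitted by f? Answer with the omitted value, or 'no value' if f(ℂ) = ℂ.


Little Picard bounds the complement of f(ℂ) to at most one point.
e^{3z} is never zero on ℂ, so -6·e^{3z} takes every value in ℂ ∖ {0}. Adding 0 shifts the range to ℂ ∖ {0}. Thus f omits exactly the value 0.

Omitted value: 0.


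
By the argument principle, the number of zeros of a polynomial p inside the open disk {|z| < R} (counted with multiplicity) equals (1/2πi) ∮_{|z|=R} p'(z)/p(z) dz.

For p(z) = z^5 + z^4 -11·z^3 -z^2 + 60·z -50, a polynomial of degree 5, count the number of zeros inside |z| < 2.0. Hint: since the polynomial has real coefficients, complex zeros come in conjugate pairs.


The zeros of p are: (-3 + 1i), (-3 - 1i), (2 + 1i), (2 - 1i), 1.
Their magnitudes are: 3.162, 3.162, 2.236, 2.236, 1.
Zeros with |z| < R = 2.0: 1.
Count = 1.
By the argument principle, (1/2πi) ∮_{|z|=R} p'(z)/p(z) dz equals exactly this count.

Number of zeros inside |z| < 2.0: 1.


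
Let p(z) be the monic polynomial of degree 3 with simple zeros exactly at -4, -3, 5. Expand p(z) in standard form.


The polynomial is p(z) = ∏_{α ∈ S} (z − α), where S = {-4, -3, 5}.
Expanding the product yields: p(z) = z^3 + 2·z^2 -23·z -60.
The resulting polynomial has degree 3 and real coefficients as required.

p(z) = z^3 + 2·z^2 -23·z -60.


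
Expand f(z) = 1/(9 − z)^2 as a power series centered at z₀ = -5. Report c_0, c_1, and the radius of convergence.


Let w = z − z₀, so z = z₀ + w.
Then 9 − z = 9 − (z₀ + w) = (9 − z₀) − w = 14 − w.
f(z) = 1/(14 − w)^2 = (1/(14)^2) · (1 − w/(14))^{−2}.
By the binomial series (1−u)^{−2} = Σ_{n≥0} C(n+1, 1) u^n for |u|<1, with u = w/(14):
  c_n = C(n+1, 1) / (14)^(n+2).
  c_0 = 1/(14)^2 = 1/196.
  c_1 = 2/(14)^3 = 1/1372.
The series is valid for |w/d| < 1, i.e. |z − z₀| < |d|.
Radius of convergence: R = |9 − z₀| = |14| = 14 (distance from z₀ to the singularity z = 9).

c_0 = 1/196, c_1 = 1/1372; R = 14.


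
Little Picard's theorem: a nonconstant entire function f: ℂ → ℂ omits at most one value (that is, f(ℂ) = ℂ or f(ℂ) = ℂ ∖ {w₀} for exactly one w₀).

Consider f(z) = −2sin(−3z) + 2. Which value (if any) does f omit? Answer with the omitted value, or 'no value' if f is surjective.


Little Picard bounds the complement of f(ℂ) to at most one point.
sin is entire and surjective onto ℂ: for every w ∈ ℂ, sin(ζ) = w has a solution ζ ∈ ℂ (e.g., via the complex inverse arcsin). With ζ = −3z this gives z = ζ/(-3). Then -2·sin(−3z) takes every value in -2·ℂ = ℂ, and adding 2 is a bijection of ℂ. So f is surjective and omits no value. (Note: only on the real line is sin bounded by [−1, 1].)

Omitted value: no value.


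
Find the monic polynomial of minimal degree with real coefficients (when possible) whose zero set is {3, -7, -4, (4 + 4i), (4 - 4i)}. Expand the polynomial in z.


The polynomial is p(z) = ∏_{α ∈ S} (z − α), where S = {3, -7, -4, (4 + 4i), (4 - 4i)}.
Expanding the product yields: p(z) = z^5 -37·z^3 + 212·z^2 + 512·z -2688.
Note conjugate pairs combine to real quadratics: (z − (4+4i))(z − (4−4i)) = z² − 8z + 32.
The resulting polynomial has degree 5 and real coefficients as required.

p(z) = z^5 -37·z^3 + 212·z^2 + 512·z -2688.


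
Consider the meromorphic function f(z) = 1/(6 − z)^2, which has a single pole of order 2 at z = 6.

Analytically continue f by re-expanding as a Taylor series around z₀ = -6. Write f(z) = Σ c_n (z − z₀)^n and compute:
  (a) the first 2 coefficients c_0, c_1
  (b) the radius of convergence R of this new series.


Let w = z − z₀, so z = z₀ + w.
Then 6 − z = 6 − (z₀ + w) = (6 − z₀) − w = 12 − w.
f(z) = 1/(12 − w)^2 = (1/(12)^2) · (1 − w/(12))^{−2}.
By the binomial series (1−u)^{−2} = Σ_{n≥0} C(n+1, 1) u^n for |u|<1, with u = w/(12):
  c_n = C(n+1, 1) / (12)^(n+2).
  c_0 = 1/(12)^2 = 1/144.
  c_1 = 2/(12)^3 = 1/864.
The series is valid for |w/d| < 1, i.e. |z − z₀| < |d|.
Radius of convergence: R = |6 − z₀| = |12| = 12 (distance from z₀ to the singularity z = 6).

c_0 = 1/144, c_1 = 1/864; R = 12.


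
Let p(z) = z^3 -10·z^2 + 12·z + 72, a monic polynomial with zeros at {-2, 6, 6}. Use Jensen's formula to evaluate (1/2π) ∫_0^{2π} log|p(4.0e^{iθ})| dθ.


Zeros: -2, 6, 6; r = 4.0.
Inside |z| < r: -2. Outside (|z| ≥ r): 6, 6.
p(0) = 72, so log|p(0)| = log(72) = 4.2767.
Apply Jensen: I(r) = log|p(0)| + Σ_k log(r/|z_k|), summed over zeros inside |z| < r.
  log(r/|z_k|) for z_k = -2: log(4.0/2) = 0.6931
  Outside zeros (6, 6) contribute nothing to the Jensen sum.
Sum over inside zeros: 0.6931.
I(r) = log|p(0)| + (inside sum) = 4.2767 + 0.6931 = 4.9698.
Note: since some zeros are outside |z| ≤ r, the simplified n·log(r) form does NOT apply — only the inside zeros contribute.

I(r) ≈ 4.9698.
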